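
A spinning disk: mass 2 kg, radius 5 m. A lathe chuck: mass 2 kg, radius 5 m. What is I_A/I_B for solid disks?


Given: M1=2 kg, R1=5 m, M2=2 kg, R2=5 m
For a disk: I = (1/2)*M*R^2, so I_A/I_B = (M1*R1^2)/(M2*R2^2)
M1*R1^2 = 2*25 = 50
M2*R2^2 = 2*25 = 50
I_A/I_B = 50/50 = 1

1


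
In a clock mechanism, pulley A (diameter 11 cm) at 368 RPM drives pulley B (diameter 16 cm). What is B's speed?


Given: D1 = 11 cm, w1 = 368 RPM, D2 = 16 cm
Using D1*w1 = D2*w2
w2 = D1*w1 / D2
w2 = 11*368 / 16
w2 = 4048 / 16
w2 = 253 RPM

253 RPM


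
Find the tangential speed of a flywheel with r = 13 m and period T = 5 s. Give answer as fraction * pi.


Given: radius r = 13 m, period T = 5 s
Using v = 2*pi*r / T
v = 2*pi*13 / 5
v = 26*pi / 5
v = 26/5*pi m/s

26/5*pi m/s


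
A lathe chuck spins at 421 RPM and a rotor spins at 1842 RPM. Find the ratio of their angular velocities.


Given: RPM_A = 421, RPM_B = 1842
omega = 2*pi*RPM/60, so omega_A/omega_B = RPM_A / RPM_B
omega_A/omega_B = 421 / 1842
omega_A/omega_B = 421/1842

421/1842


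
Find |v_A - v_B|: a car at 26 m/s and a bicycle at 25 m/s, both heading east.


Given: v_A = 26 m/s east, v_B = 25 m/s east
Both move in the same direction; relative speed = |v_A - v_B|
|26 - 25| = |1|
= 1 m/s

1 m/s


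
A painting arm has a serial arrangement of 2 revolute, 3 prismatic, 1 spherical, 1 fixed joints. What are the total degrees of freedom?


Given: serial robot with 2 revolute, 3 prismatic, 1 spherical, 1 fixed joints
DOF contribution per joint type: revolute=1, prismatic=1, spherical=3, fixed=0
DOF = 2*1 + 3*1 + 1*3 + 1*0
DOF = 8

8


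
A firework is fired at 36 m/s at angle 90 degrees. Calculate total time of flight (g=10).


Given: v0 = 36 m/s, theta = 90 deg, g = 10 m/s^2
sin(90) = 1
Using T = 2*v0*sin(theta) / g
T = 2*36*1 / 10
T = 72 / 10
T = 36/5 s

36/5 s


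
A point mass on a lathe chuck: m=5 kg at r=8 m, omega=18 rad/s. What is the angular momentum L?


Given: m = 5 kg, r = 8 m, omega = 18 rad/s
For a point mass: I = m*r^2
I = 5*8^2 = 5*64 = 320
L = I*omega = 320*18
L = 5760 kg*m^2/s

5760 kg*m^2/s


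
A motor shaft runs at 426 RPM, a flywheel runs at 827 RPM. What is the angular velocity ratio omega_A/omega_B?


Given: RPM_A = 426, RPM_B = 827
omega = 2*pi*RPM/60, so omega_A/omega_B = RPM_A / RPM_B
omega_A/omega_B = 426 / 827
omega_A/omega_B = 426/827

426/827


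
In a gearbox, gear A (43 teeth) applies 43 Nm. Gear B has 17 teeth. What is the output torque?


Given: N1 = 43, N2 = 17, T1 = 43 Nm
Using T2/T1 = N2/N1
T2 = T1 * N2 / N1
T2 = 43 * 17 / 43
T2 = 731 / 43
T2 = 17 Nm

17 Nm


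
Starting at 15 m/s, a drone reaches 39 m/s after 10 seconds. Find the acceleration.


Given: initial velocity v0 = 15 m/s, final velocity v = 39 m/s, time t = 10 s
Using a = (v - v0) / t
a = (39 - 15) / 10
a = 24 / 10
a = 12/5 m/s^2

12/5 m/s^2


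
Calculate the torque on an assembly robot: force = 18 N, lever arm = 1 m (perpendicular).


Given: F = 18 N, r = 1 m, angle = 90 deg (perpendicular)
Using tau = F * r * sin(90)
sin(90) = 1
tau = 18 * 1 * 1
tau = 18 Nm

18 Nm


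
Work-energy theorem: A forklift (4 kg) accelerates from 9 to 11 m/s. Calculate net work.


Given: m = 4 kg, v0 = 9 m/s, v = 11 m/s
Using W = (1/2)*m*(v^2 - v0^2)
v^2 = 11^2 = 121
v0^2 = 9^2 = 81
v^2 - v0^2 = 121 - 81 = 40
W = (1/2)*4*40 = 80 J

80 J


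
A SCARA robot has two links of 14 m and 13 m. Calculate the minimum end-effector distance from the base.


Given: L1 = 14 m, L2 = 13 m
For a 2-link planar arm, min reach = |L1 - L2| (second link folded back)
Min reach = |14 - 13|
Min reach = 1 m

1 m


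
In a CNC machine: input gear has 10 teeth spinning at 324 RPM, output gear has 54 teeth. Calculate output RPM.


Given: N1 = 10 teeth, w1 = 324 RPM, N2 = 54 teeth
Using N1*w1 = N2*w2
w2 = N1*w1 / N2
w2 = 10*324 / 54
w2 = 3240 / 54
w2 = 60 RPM

60 RPM


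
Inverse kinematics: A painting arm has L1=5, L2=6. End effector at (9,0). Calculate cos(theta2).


Given: L1 = 5, L2 = 6, target (x, y) = (9, 0)
Using cos(theta2) = (x^2 + y^2 - L1^2 - L2^2) / (2*L1*L2)
x^2 + y^2 = 9^2 + 0 = 81
L1^2 + L2^2 = 25 + 36 = 61
Numerator = 81 - 61 = 20
Denominator = 2*5*6 = 60
cos(theta2) = 20/60 = 1/3

1/3


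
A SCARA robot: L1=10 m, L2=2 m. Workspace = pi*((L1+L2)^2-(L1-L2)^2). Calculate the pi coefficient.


Given: L1 = 10, L2 = 2
(L1+L2)^2 = (12)^2 = 144
(L1-L2)^2 = (8)^2 = 64
Difference = 144 - 64 = 80
This equals 4*L1*L2 = 4*10*2 = 80
Workspace area = 80*pi

80


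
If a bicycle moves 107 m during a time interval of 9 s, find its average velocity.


Given: distance d = 107 m, time t = 9 s
Using v = d / t
v = 107 / 9
v = 107/9 m/s

107/9 m/s


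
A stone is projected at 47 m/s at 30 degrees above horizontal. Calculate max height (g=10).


Given: v0 = 47 m/s, theta = 30 deg, g = 10 m/s^2
sin^2(30) = 1/4
Using H = v0^2 * sin^2(theta) / (2*g)
H = 47^2 * 1/4 / (2*10)
H = 2209 * 1/4 / 20
H = 2209/4 / 20
H = 2209/80 m

2209/80 m


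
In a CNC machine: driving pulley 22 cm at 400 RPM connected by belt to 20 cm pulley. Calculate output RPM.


Given: D1 = 22 cm, w1 = 400 RPM, D2 = 20 cm
Using D1*w1 = D2*w2
w2 = D1*w1 / D2
w2 = 22*400 / 20
w2 = 8800 / 20
w2 = 440 RPM

440 RPM


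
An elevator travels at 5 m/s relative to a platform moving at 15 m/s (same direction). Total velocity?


Given: object velocity = 5 m/s, platform velocity = 15 m/s (same direction)
Using classical velocity addition: v_total = v_object + v_platform
v_total = 5 + 15
v_total = 20 m/s

20 m/s


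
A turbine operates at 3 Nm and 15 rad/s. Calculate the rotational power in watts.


Given: tau = 3 Nm, omega = 15 rad/s
Using P = tau * omega
P = 3 * 15
P = 45 W

45 W


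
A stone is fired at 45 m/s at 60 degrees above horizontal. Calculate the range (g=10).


Given: v0 = 45 m/s, theta = 60 deg, g = 10 m/s^2
sin(2*60) = sin(120) = sqrt(3)/2
Using R = v0^2 * sin(2*theta) / g
R = 45^2 * (sqrt(3)/2) / 10
R = 2025 * sqrt(3) / 20
R = 405/4*sqrt(3) m

405/4*sqrt(3) m


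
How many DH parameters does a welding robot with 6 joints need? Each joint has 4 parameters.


Given: 6 joints, 4 DH parameters per joint (d, theta, a, alpha)
Total DH parameters = number_of_joints * 4
Total = 6 * 4
Total = 24

24


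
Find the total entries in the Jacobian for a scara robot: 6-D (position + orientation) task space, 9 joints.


Given: task space dimension = 6, joints = 9
Jacobian is a 6 x 9 matrix
Total entries = rows * columns
Total = 6 * 9
Total = 54

54


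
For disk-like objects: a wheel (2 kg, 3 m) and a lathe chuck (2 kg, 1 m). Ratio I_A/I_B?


Given: M1=2 kg, R1=3 m, M2=2 kg, R2=1 m
For a disk: I = (1/2)*M*R^2, so I_A/I_B = (M1*R1^2)/(M2*R2^2)
M1*R1^2 = 2*9 = 18
M2*R2^2 = 2*1 = 2
I_A/I_B = 18/2 = 9

9


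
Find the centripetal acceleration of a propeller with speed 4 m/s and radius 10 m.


Given: v = 4 m/s, r = 10 m
Using a_c = v^2 / r
a_c = 4^2 / 10
a_c = 16 / 10
a_c = 8/5 m/s^2

8/5 m/s^2


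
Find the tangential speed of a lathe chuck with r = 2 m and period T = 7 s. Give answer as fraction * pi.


Given: radius r = 2 m, period T = 7 s
Using v = 2*pi*r / T
v = 2*pi*2 / 7
v = 4*pi / 7
v = 4/7*pi m/s

4/7*pi m/s


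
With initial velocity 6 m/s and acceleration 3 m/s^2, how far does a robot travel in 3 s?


Given: v0 = 6 m/s, a = 3 m/s^2, t = 3 s
Using s = v0*t + (1/2)*a*t^2
s = 6*3 + (1/2)*3*3^2
s = 18 + (1/2)*27
s = 18 + 27/2
s = 63/2

63/2 m


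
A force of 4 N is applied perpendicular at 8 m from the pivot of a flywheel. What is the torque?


Given: F = 4 N, r = 8 m, angle = 90 deg (perpendicular)
Using tau = F * r * sin(90)
sin(90) = 1
tau = 4 * 8 * 1
tau = 32 Nm

32 Nm


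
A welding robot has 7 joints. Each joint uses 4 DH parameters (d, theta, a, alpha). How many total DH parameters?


Given: 7 joints, 4 DH parameters per joint (d, theta, a, alpha)
Total DH parameters = number_of_joints * 4
Total = 7 * 4
Total = 28

28


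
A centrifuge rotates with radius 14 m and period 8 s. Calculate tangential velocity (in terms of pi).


Given: radius r = 14 m, period T = 8 s
Using v = 2*pi*r / T
v = 2*pi*14 / 8
v = 28*pi / 8
v = 7/2*pi m/s

7/2*pi m/s


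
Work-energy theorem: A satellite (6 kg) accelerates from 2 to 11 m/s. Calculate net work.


Given: m = 6 kg, v0 = 2 m/s, v = 11 m/s
Using W = (1/2)*m*(v^2 - v0^2)
v^2 = 11^2 = 121
v0^2 = 2^2 = 4
v^2 - v0^2 = 121 - 4 = 117
W = (1/2)*6*117 = 351 J

351 J


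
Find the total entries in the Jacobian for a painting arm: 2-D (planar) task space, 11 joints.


Given: task space dimension = 2, joints = 11
Jacobian is a 2 x 11 matrix
Total entries = rows * columns
Total = 2 * 11
Total = 22

22


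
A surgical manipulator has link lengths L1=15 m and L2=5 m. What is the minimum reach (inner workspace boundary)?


Given: L1 = 15 m, L2 = 5 m
For a 2-link planar arm, min reach = |L1 - L2| (second link folded back)
Min reach = |15 - 5|
Min reach = 10 m

10 m


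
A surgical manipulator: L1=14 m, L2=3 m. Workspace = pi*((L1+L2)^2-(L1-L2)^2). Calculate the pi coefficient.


Given: L1 = 14, L2 = 3
(L1+L2)^2 = (17)^2 = 289
(L1-L2)^2 = (11)^2 = 121
Difference = 289 - 121 = 168
This equals 4*L1*L2 = 4*14*3 = 168
Workspace area = 168*pi

168


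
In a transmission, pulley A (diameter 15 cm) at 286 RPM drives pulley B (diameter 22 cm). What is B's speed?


Given: D1 = 15 cm, w1 = 286 RPM, D2 = 22 cm
Using D1*w1 = D2*w2
w2 = D1*w1 / D2
w2 = 15*286 / 22
w2 = 4290 / 22
w2 = 195 RPM

195 RPM


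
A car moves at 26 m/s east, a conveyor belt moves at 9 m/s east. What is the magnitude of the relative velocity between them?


Given: v_A = 26 m/s east, v_B = 9 m/s east
Both move in the same direction; relative speed = |v_A - v_B|
|26 - 9| = |17|
= 17 m/s

17 m/s


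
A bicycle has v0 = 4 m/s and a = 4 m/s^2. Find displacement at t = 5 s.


Given: v0 = 4 m/s, a = 4 m/s^2, t = 5 s
Using s = v0*t + (1/2)*a*t^2
s = 4*5 + (1/2)*4*5^2
s = 20 + (1/2)*100
s = 20 + 50
s = 70

70 m


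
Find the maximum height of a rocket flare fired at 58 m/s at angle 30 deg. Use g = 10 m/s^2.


Given: v0 = 58 m/s, theta = 30 deg, g = 10 m/s^2
sin^2(30) = 1/4
Using H = v0^2 * sin^2(theta) / (2*g)
H = 58^2 * 1/4 / (2*10)
H = 3364 * 1/4 / 20
H = 841 / 20
H = 841/20 m

841/20 m


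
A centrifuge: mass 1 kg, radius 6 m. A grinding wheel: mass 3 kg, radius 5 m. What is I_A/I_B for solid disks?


Given: M1=1 kg, R1=6 m, M2=3 kg, R2=5 m
For a disk: I = (1/2)*M*R^2, so I_A/I_B = (M1*R1^2)/(M2*R2^2)
M1*R1^2 = 1*36 = 36
M2*R2^2 = 3*25 = 75
I_A/I_B = 36/75 = 12/25

12/25


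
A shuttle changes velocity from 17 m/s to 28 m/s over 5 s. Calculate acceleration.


Given: initial velocity v0 = 17 m/s, final velocity v = 28 m/s, time t = 5 s
Using a = (v - v0) / t
a = (28 - 17) / 5
a = 11 / 5
a = 11/5 m/s^2

11/5 m/s^2


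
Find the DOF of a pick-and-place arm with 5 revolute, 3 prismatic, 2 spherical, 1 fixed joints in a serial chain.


Given: serial robot with 5 revolute, 3 prismatic, 2 spherical, 1 fixed joints
DOF contribution per joint type: revolute=1, prismatic=1, spherical=3, fixed=0
DOF = 5*1 + 3*1 + 2*3 + 1*0
DOF = 14

14


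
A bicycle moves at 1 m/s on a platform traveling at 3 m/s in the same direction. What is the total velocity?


Given: object velocity = 1 m/s, platform velocity = 3 m/s (same direction)
Using classical velocity addition: v_total = v_object + v_platform
v_total = 1 + 3
v_total = 4 m/s

4 m/s


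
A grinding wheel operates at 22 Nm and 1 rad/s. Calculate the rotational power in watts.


Given: tau = 22 Nm, omega = 1 rad/s
Using P = tau * omega
P = 22 * 1
P = 22 W

22 W


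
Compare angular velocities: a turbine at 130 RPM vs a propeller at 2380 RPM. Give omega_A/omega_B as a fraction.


Given: RPM_A = 130, RPM_B = 2380
omega = 2*pi*RPM/60, so omega_A/omega_B = RPM_A / RPM_B
omega_A/omega_B = 130 / 2380
omega_A/omega_B = 13/238

13/238


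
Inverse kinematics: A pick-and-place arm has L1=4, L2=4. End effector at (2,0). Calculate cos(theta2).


Given: L1 = 4, L2 = 4, target (x, y) = (2, 0)
Using cos(theta2) = (x^2 + y^2 - L1^2 - L2^2) / (2*L1*L2)
x^2 + y^2 = 2^2 + 0 = 4
L1^2 + L2^2 = 16 + 16 = 32
Numerator = 4 - 32 = -28
Denominator = 2*4*4 = 32
cos(theta2) = -28/32 = -7/8

-7/8


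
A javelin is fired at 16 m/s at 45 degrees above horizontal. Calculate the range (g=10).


Given: v0 = 16 m/s, theta = 45 deg, g = 10 m/s^2
sin(2*45) = sin(90) = 1
Using R = v0^2 * sin(2*theta) / g
R = 16^2 * 1 / 10
R = 256 / 10
R = 128/5 m

128/5 m


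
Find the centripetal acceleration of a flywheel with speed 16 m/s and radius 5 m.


Given: v = 16 m/s, r = 5 m
Using a_c = v^2 / r
a_c = 16^2 / 5
a_c = 256 / 5
a_c = 256/5 m/s^2

256/5 m/s^2


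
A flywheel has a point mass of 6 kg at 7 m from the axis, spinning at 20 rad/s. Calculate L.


Given: m = 6 kg, r = 7 m, omega = 20 rad/s
For a point mass: I = m*r^2
I = 6*7^2 = 6*49 = 294
L = I*omega = 294*20
L = 5880 kg*m^2/s

5880 kg*m^2/s


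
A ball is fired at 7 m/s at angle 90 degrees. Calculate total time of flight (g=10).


Given: v0 = 7 m/s, theta = 90 deg, g = 10 m/s^2
sin(90) = 1
Using T = 2*v0*sin(theta) / g
T = 2*7*1 / 10
T = 14 / 10
T = 7/5 s

7/5 s


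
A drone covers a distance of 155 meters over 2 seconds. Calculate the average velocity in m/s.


Given: distance d = 155 m, time t = 2 s
Using v = d / t
v = 155 / 2
v = 155/2 m/s

155/2 m/s


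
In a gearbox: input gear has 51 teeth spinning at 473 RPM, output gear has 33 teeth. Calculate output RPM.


Given: N1 = 51 teeth, w1 = 473 RPM, N2 = 33 teeth
Using N1*w1 = N2*w2
w2 = N1*w1 / N2
w2 = 51*473 / 33
w2 = 24123 / 33
w2 = 731 RPM

731 RPM


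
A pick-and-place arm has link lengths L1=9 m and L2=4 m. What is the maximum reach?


Given: L1 = 9 m, L2 = 4 m
For a 2-link planar arm, max reach = L1 + L2 (fully extended)
Max reach = 9 + 4
Max reach = 13 m

13 m


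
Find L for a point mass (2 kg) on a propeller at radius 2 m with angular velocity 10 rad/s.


Given: m = 2 kg, r = 2 m, omega = 10 rad/s
For a point mass: I = m*r^2
I = 2*2^2 = 2*4 = 8
L = I*omega = 8*10
L = 80 kg*m^2/s

80 kg*m^2/s


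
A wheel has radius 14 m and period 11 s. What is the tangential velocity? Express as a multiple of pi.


Given: radius r = 14 m, period T = 11 s
Using v = 2*pi*r / T
v = 2*pi*14 / 11
v = 28*pi / 11
v = 28/11*pi m/s

28/11*pi m/s


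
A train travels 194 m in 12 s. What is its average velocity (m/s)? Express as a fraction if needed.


Given: distance d = 194 m, time t = 12 s
Using v = d / t
v = 194 / 12
v = 97/6 m/s

97/6 m/s


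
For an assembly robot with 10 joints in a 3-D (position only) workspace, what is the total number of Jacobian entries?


Given: task space dimension = 3, joints = 10
Jacobian is a 3 x 10 matrix
Total entries = rows * columns
Total = 3 * 10
Total = 30

30


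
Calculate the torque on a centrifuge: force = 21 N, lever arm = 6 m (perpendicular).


Given: F = 21 N, r = 6 m, angle = 90 deg (perpendicular)
Using tau = F * r * sin(90)
sin(90) = 1
tau = 21 * 6 * 1
tau = 126 Nm

126 Nm


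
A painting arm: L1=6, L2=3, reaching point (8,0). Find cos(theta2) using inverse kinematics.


Given: L1 = 6, L2 = 3, target (x, y) = (8, 0)
Using cos(theta2) = (x^2 + y^2 - L1^2 - L2^2) / (2*L1*L2)
x^2 + y^2 = 8^2 + 0 = 64
L1^2 + L2^2 = 36 + 9 = 45
Numerator = 64 - 45 = 19
Denominator = 2*6*3 = 36
cos(theta2) = 19/36 = 19/36

19/36


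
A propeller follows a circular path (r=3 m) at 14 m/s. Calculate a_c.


Given: v = 14 m/s, r = 3 m
Using a_c = v^2 / r
a_c = 14^2 / 3
a_c = 196 / 3
a_c = 196/3 m/s^2

196/3 m/s^2


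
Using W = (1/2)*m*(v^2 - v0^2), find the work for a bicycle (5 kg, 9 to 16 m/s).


Given: m = 5 kg, v0 = 9 m/s, v = 16 m/s
Using W = (1/2)*m*(v^2 - v0^2)
v^2 = 16^2 = 256
v0^2 = 9^2 = 81
v^2 - v0^2 = 256 - 81 = 175
W = (1/2)*5*175 = 875/2 J

875/2 J


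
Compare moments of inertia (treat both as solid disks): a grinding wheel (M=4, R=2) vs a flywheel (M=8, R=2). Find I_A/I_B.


Given: M1=4 kg, R1=2 m, M2=8 kg, R2=2 m
For a disk: I = (1/2)*M*R^2, so I_A/I_B = (M1*R1^2)/(M2*R2^2)
M1*R1^2 = 4*4 = 16
M2*R2^2 = 8*4 = 32
I_A/I_B = 16/32 = 1/2

1/2


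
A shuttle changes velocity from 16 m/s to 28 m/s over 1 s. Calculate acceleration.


Given: initial velocity v0 = 16 m/s, final velocity v = 28 m/s, time t = 1 s
Using a = (v - v0) / t
a = (28 - 16) / 1
a = 12 / 1
a = 12 m/s^2

12 m/s^2


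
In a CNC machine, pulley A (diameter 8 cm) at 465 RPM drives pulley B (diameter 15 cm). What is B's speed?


Given: D1 = 8 cm, w1 = 465 RPM, D2 = 15 cm
Using D1*w1 = D2*w2
w2 = D1*w1 / D2
w2 = 8*465 / 15
w2 = 3720 / 15
w2 = 248 RPM

248 RPM


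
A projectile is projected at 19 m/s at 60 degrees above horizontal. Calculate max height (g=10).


Given: v0 = 19 m/s, theta = 60 deg, g = 10 m/s^2
sin^2(60) = 3/4
Using H = v0^2 * sin^2(theta) / (2*g)
H = 19^2 * 3/4 / (2*10)
H = 361 * 3/4 / 20
H = 1083/4 / 20
H = 1083/80 m

1083/80 m


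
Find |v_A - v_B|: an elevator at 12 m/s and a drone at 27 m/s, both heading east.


Given: v_A = 12 m/s east, v_B = 27 m/s east
Both move in the same direction; relative speed = |v_A - v_B|
|12 - 27| = |-15|
= 15 m/s

15 m/s


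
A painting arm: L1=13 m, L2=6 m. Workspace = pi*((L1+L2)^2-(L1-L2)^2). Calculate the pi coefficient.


Given: L1 = 13, L2 = 6
(L1+L2)^2 = (19)^2 = 361
(L1-L2)^2 = (7)^2 = 49
Difference = 361 - 49 = 312
This equals 4*L1*L2 = 4*13*6 = 312
Workspace area = 312*pi

312


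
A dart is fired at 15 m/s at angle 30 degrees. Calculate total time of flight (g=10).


Given: v0 = 15 m/s, theta = 30 deg, g = 10 m/s^2
sin(30) = 1/2
Using T = 2*v0*sin(theta) / g
T = 2*15*1/2 / 10
T = 15 / 10
T = 3/2 s

3/2 s


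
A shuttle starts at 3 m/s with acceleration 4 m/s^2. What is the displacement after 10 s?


Given: v0 = 3 m/s, a = 4 m/s^2, t = 10 s
Using s = v0*t + (1/2)*a*t^2
s = 3*10 + (1/2)*4*10^2
s = 30 + (1/2)*400
s = 30 + 200
s = 230

230 m


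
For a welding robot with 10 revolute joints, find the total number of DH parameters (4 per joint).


Given: 10 joints, 4 DH parameters per joint (d, theta, a, alpha)
Total DH parameters = number_of_joints * 4
Total = 10 * 4
Total = 40

40


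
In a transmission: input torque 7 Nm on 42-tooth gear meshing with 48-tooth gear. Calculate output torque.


Given: N1 = 42, N2 = 48, T1 = 7 Nm
Using T2/T1 = N2/N1
T2 = T1 * N2 / N1
T2 = 7 * 48 / 42
T2 = 336 / 42
T2 = 8 Nm

8 Nm


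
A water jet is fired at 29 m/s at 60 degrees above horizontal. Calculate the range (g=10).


Given: v0 = 29 m/s, theta = 60 deg, g = 10 m/s^2
sin(2*60) = sin(120) = sqrt(3)/2
Using R = v0^2 * sin(2*theta) / g
R = 29^2 * (sqrt(3)/2) / 10
R = 841 * sqrt(3) / 20
R = 841/20*sqrt(3) m

841/20*sqrt(3) m


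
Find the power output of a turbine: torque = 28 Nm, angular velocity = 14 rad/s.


Given: tau = 28 Nm, omega = 14 rad/s
Using P = tau * omega
P = 28 * 14
P = 392 W

392 W


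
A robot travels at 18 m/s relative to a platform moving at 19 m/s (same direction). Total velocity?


Given: object velocity = 18 m/s, platform velocity = 19 m/s (same direction)
Using classical velocity addition: v_total = v_object + v_platform
v_total = 18 + 19
v_total = 37 m/s

37 m/s


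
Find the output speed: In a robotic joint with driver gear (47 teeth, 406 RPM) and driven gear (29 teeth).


Given: N1 = 47 teeth, w1 = 406 RPM, N2 = 29 teeth
Using N1*w1 = N2*w2
w2 = N1*w1 / N2
w2 = 47*406 / 29
w2 = 19082 / 29
w2 = 658 RPM

658 RPM


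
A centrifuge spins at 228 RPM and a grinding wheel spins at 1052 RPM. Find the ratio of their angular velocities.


Given: RPM_A = 228, RPM_B = 1052
omega = 2*pi*RPM/60, so omega_A/omega_B = RPM_A / RPM_B
omega_A/omega_B = 228 / 1052
omega_A/omega_B = 57/263

57/263


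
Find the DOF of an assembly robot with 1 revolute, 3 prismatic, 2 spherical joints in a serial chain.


Given: serial robot with 1 revolute, 3 prismatic, 2 spherical joints
DOF contribution per joint type: revolute=1, prismatic=1, spherical=3, fixed=0
DOF = 1*1 + 3*1 + 2*3
DOF = 10

10


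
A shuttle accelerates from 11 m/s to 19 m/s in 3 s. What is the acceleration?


Given: initial velocity v0 = 11 m/s, final velocity v = 19 m/s, time t = 3 s
Using a = (v - v0) / t
a = (19 - 11) / 3
a = 8 / 3
a = 8/3 m/s^2

8/3 m/s^2


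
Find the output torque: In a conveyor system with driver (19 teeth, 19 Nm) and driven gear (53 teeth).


Given: N1 = 19, N2 = 53, T1 = 19 Nm
Using T2/T1 = N2/N1
T2 = T1 * N2 / N1
T2 = 19 * 53 / 19
T2 = 1007 / 19
T2 = 53 Nm

53 Nm


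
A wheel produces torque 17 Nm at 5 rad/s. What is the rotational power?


Given: tau = 17 Nm, omega = 5 rad/s
Using P = tau * omega
P = 17 * 5
P = 85 W

85 W


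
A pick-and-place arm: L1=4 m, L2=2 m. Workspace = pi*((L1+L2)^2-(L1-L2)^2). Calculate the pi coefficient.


Given: L1 = 4, L2 = 2
(L1+L2)^2 = (6)^2 = 36
(L1-L2)^2 = (2)^2 = 4
Difference = 36 - 4 = 32
This equals 4*L1*L2 = 4*4*2 = 32
Workspace area = 32*pi

32


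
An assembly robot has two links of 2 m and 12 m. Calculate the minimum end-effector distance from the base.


Given: L1 = 2 m, L2 = 12 m
For a 2-link planar arm, min reach = |L1 - L2| (second link folded back)
Min reach = |2 - 12|
Min reach = 10 m

10 m


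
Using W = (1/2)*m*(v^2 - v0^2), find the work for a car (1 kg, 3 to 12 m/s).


Given: m = 1 kg, v0 = 3 m/s, v = 12 m/s
Using W = (1/2)*m*(v^2 - v0^2)
v^2 = 12^2 = 144
v0^2 = 3^2 = 9
v^2 - v0^2 = 144 - 9 = 135
W = (1/2)*1*135 = 135/2 J

135/2 J


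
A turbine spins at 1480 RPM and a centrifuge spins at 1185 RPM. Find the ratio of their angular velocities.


Given: RPM_A = 1480, RPM_B = 1185
omega = 2*pi*RPM/60, so omega_A/omega_B = RPM_A / RPM_B
omega_A/omega_B = 1480 / 1185
omega_A/omega_B = 296/237

296/237


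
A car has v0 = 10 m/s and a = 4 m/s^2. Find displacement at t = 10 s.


Given: v0 = 10 m/s, a = 4 m/s^2, t = 10 s
Using s = v0*t + (1/2)*a*t^2
s = 10*10 + (1/2)*4*10^2
s = 100 + (1/2)*400
s = 100 + 200
s = 300

300 m


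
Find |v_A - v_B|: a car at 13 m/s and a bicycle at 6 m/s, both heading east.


Given: v_A = 13 m/s east, v_B = 6 m/s east
Both move in the same direction; relative speed = |v_A - v_B|
|13 - 6| = |7|
= 7 m/s

7 m/s


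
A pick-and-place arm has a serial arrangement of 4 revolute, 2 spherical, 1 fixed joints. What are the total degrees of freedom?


Given: serial robot with 4 revolute, 2 spherical, 1 fixed joints
DOF contribution per joint type: revolute=1, prismatic=1, spherical=3, fixed=0
DOF = 4*1 + 2*3 + 1*0
DOF = 10

10


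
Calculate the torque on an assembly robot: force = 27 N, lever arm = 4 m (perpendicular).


Given: F = 27 N, r = 4 m, angle = 90 deg (perpendicular)
Using tau = F * r * sin(90)
sin(90) = 1
tau = 27 * 4 * 1
tau = 108 Nm

108 Nm


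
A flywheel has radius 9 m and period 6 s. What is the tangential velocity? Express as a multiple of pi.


Given: radius r = 9 m, period T = 6 s
Using v = 2*pi*r / T
v = 2*pi*9 / 6
v = 18*pi / 6
v = 3*pi m/s

3*pi m/s


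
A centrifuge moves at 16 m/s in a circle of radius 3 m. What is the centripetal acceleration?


Given: v = 16 m/s, r = 3 m
Using a_c = v^2 / r
a_c = 16^2 / 3
a_c = 256 / 3
a_c = 256/3 m/s^2

256/3 m/s^2


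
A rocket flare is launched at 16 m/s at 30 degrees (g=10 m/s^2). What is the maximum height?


Given: v0 = 16 m/s, theta = 30 deg, g = 10 m/s^2
sin^2(30) = 1/4
Using H = v0^2 * sin^2(theta) / (2*g)
H = 16^2 * 1/4 / (2*10)
H = 256 * 1/4 / 20
H = 64 / 20
H = 16/5 m

16/5 m


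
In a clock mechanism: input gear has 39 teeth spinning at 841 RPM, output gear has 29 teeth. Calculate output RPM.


Given: N1 = 39 teeth, w1 = 841 RPM, N2 = 29 teeth
Using N1*w1 = N2*w2
w2 = N1*w1 / N2
w2 = 39*841 / 29
w2 = 32799 / 29
w2 = 1131 RPM

1131 RPM


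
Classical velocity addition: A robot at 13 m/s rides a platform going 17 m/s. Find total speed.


Given: object velocity = 13 m/s, platform velocity = 17 m/s (same direction)
Using classical velocity addition: v_total = v_object + v_platform
v_total = 13 + 17
v_total = 30 m/s

30 m/s


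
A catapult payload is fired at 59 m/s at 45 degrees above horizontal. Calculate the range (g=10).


Given: v0 = 59 m/s, theta = 45 deg, g = 10 m/s^2
sin(2*45) = sin(90) = 1
Using R = v0^2 * sin(2*theta) / g
R = 59^2 * 1 / 10
R = 3481 / 10
R = 3481/10 m

3481/10 m


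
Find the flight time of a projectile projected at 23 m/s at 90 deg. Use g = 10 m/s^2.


Given: v0 = 23 m/s, theta = 90 deg, g = 10 m/s^2
sin(90) = 1
Using T = 2*v0*sin(theta) / g
T = 2*23*1 / 10
T = 46 / 10
T = 23/5 s

23/5 s


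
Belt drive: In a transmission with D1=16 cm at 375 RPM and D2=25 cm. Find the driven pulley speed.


Given: D1 = 16 cm, w1 = 375 RPM, D2 = 25 cm
Using D1*w1 = D2*w2
w2 = D1*w1 / D2
w2 = 16*375 / 25
w2 = 6000 / 25
w2 = 240 RPM

240 RPM


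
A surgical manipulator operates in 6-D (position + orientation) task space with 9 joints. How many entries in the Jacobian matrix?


Given: task space dimension = 6, joints = 9
Jacobian is a 6 x 9 matrix
Total entries = rows * columns
Total = 6 * 9
Total = 54

54


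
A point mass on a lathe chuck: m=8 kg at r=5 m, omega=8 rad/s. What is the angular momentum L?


Given: m = 8 kg, r = 5 m, omega = 8 rad/s
For a point mass: I = m*r^2
I = 8*5^2 = 8*25 = 200
L = I*omega = 200*8
L = 1600 kg*m^2/s

1600 kg*m^2/s


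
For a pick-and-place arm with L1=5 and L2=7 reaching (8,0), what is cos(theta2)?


Given: L1 = 5, L2 = 7, target (x, y) = (8, 0)
Using cos(theta2) = (x^2 + y^2 - L1^2 - L2^2) / (2*L1*L2)
x^2 + y^2 = 8^2 + 0 = 64
L1^2 + L2^2 = 25 + 49 = 74
Numerator = 64 - 74 = -10
Denominator = 2*5*7 = 70
cos(theta2) = -10/70 = -1/7

-1/7


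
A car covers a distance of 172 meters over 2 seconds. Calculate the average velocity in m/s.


Given: distance d = 172 m, time t = 2 s
Using v = d / t
v = 172 / 2
v = 86 m/s

86 m/s


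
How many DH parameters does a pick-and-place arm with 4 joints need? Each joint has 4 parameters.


Given: 4 joints, 4 DH parameters per joint (d, theta, a, alpha)
Total DH parameters = number_of_joints * 4
Total = 4 * 4
Total = 16

16


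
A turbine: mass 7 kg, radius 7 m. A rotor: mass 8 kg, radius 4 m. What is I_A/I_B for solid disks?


Given: M1=7 kg, R1=7 m, M2=8 kg, R2=4 m
For a disk: I = (1/2)*M*R^2, so I_A/I_B = (M1*R1^2)/(M2*R2^2)
M1*R1^2 = 7*49 = 343
M2*R2^2 = 8*16 = 128
I_A/I_B = 343/128 = 343/128

343/128


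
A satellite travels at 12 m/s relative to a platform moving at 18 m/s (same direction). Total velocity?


Given: object velocity = 12 m/s, platform velocity = 18 m/s (same direction)
Using classical velocity addition: v_total = v_object + v_platform
v_total = 12 + 18
v_total = 30 m/s

30 m/s


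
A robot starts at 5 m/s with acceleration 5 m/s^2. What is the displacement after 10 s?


Given: v0 = 5 m/s, a = 5 m/s^2, t = 10 s
Using s = v0*t + (1/2)*a*t^2
s = 5*10 + (1/2)*5*10^2
s = 50 + (1/2)*500
s = 50 + 250
s = 300

300 m


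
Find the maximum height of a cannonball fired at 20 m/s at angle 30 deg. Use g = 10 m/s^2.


Given: v0 = 20 m/s, theta = 30 deg, g = 10 m/s^2
sin^2(30) = 1/4
Using H = v0^2 * sin^2(theta) / (2*g)
H = 20^2 * 1/4 / (2*10)
H = 400 * 1/4 / 20
H = 100 / 20
H = 5 m

5 m


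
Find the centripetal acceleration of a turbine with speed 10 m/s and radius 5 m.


Given: v = 10 m/s, r = 5 m
Using a_c = v^2 / r
a_c = 10^2 / 5
a_c = 100 / 5
a_c = 20 m/s^2

20 m/s^2


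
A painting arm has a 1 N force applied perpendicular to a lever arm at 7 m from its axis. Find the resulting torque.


Given: F = 1 N, r = 7 m, angle = 90 deg (perpendicular)
Using tau = F * r * sin(90)
sin(90) = 1
tau = 1 * 7 * 1
tau = 7 Nm

7 Nm


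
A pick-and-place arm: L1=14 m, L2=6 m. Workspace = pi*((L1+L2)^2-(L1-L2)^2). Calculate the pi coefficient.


Given: L1 = 14, L2 = 6
(L1+L2)^2 = (20)^2 = 400
(L1-L2)^2 = (8)^2 = 64
Difference = 400 - 64 = 336
This equals 4*L1*L2 = 4*14*6 = 336
Workspace area = 336*pi

336


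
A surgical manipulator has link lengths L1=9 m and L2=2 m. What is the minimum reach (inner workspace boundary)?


Given: L1 = 9 m, L2 = 2 m
For a 2-link planar arm, min reach = |L1 - L2| (second link folded back)
Min reach = |9 - 2|
Min reach = 7 m

7 m


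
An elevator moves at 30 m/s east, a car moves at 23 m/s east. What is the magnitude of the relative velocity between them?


Given: v_A = 30 m/s east, v_B = 23 m/s east
Both move in the same direction; relative speed = |v_A - v_B|
|30 - 23| = |7|
= 7 m/s

7 m/s


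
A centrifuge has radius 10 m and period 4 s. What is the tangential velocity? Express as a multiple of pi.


Given: radius r = 10 m, period T = 4 s
Using v = 2*pi*r / T
v = 2*pi*10 / 4
v = 20*pi / 4
v = 5*pi m/s

5*pi m/s


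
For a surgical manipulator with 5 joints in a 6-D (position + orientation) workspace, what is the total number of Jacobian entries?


Given: task space dimension = 6, joints = 5
Jacobian is a 6 x 5 matrix
Total entries = rows * columns
Total = 6 * 5
Total = 30

30


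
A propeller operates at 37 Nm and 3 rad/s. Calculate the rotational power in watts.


Given: tau = 37 Nm, omega = 3 rad/s
Using P = tau * omega
P = 37 * 3
P = 111 W

111 W


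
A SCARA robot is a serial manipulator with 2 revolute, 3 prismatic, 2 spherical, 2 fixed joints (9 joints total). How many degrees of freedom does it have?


Given: serial robot with 2 revolute, 3 prismatic, 2 spherical, 2 fixed joints
DOF contribution per joint type: revolute=1, prismatic=1, spherical=3, fixed=0
DOF = 2*1 + 3*1 + 2*3 + 2*0
DOF = 11

11


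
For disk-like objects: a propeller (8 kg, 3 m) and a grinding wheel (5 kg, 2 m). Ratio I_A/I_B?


Given: M1=8 kg, R1=3 m, M2=5 kg, R2=2 m
For a disk: I = (1/2)*M*R^2, so I_A/I_B = (M1*R1^2)/(M2*R2^2)
M1*R1^2 = 8*9 = 72
M2*R2^2 = 5*4 = 20
I_A/I_B = 72/20 = 18/5

18/5


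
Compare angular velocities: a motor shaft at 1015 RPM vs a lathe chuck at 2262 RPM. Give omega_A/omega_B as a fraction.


Given: RPM_A = 1015, RPM_B = 2262
omega = 2*pi*RPM/60, so omega_A/omega_B = RPM_A / RPM_B
omega_A/omega_B = 1015 / 2262
omega_A/omega_B = 35/78

35/78


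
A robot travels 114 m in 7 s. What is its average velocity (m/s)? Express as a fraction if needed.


Given: distance d = 114 m, time t = 7 s
Using v = d / t
v = 114 / 7
v = 114/7 m/s

114/7 m/s


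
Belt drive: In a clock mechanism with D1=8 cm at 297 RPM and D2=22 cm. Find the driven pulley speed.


Given: D1 = 8 cm, w1 = 297 RPM, D2 = 22 cm
Using D1*w1 = D2*w2
w2 = D1*w1 / D2
w2 = 8*297 / 22
w2 = 2376 / 22
w2 = 108 RPM

108 RPM


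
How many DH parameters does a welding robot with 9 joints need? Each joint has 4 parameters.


Given: 9 joints, 4 DH parameters per joint (d, theta, a, alpha)
Total DH parameters = number_of_joints * 4
Total = 9 * 4
Total = 36

36


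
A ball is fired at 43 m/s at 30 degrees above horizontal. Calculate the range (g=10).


Given: v0 = 43 m/s, theta = 30 deg, g = 10 m/s^2
sin(2*30) = sin(60) = sqrt(3)/2
Using R = v0^2 * sin(2*theta) / g
R = 43^2 * (sqrt(3)/2) / 10
R = 1849 * sqrt(3) / 20
R = 1849/20*sqrt(3) m

1849/20*sqrt(3) m


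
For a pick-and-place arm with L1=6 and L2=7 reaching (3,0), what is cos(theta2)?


Given: L1 = 6, L2 = 7, target (x, y) = (3, 0)
Using cos(theta2) = (x^2 + y^2 - L1^2 - L2^2) / (2*L1*L2)
x^2 + y^2 = 3^2 + 0 = 9
L1^2 + L2^2 = 36 + 49 = 85
Numerator = 9 - 85 = -76
Denominator = 2*6*7 = 84
cos(theta2) = -76/84 = -19/21

-19/21


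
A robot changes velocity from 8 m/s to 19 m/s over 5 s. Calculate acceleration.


Given: initial velocity v0 = 8 m/s, final velocity v = 19 m/s, time t = 5 s
Using a = (v - v0) / t
a = (19 - 8) / 5
a = 11 / 5
a = 11/5 m/s^2

11/5 m/s^2


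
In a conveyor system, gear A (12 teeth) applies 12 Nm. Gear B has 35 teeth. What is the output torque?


Given: N1 = 12, N2 = 35, T1 = 12 Nm
Using T2/T1 = N2/N1
T2 = T1 * N2 / N1
T2 = 12 * 35 / 12
T2 = 420 / 12
T2 = 35 Nm

35 Nm


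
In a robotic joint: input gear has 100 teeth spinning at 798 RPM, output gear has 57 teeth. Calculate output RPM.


Given: N1 = 100 teeth, w1 = 798 RPM, N2 = 57 teeth
Using N1*w1 = N2*w2
w2 = N1*w1 / N2
w2 = 100*798 / 57
w2 = 79800 / 57
w2 = 1400 RPM

1400 RPM


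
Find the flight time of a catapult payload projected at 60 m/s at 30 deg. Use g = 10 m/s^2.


Given: v0 = 60 m/s, theta = 30 deg, g = 10 m/s^2
sin(30) = 1/2
Using T = 2*v0*sin(theta) / g
T = 2*60*1/2 / 10
T = 60 / 10
T = 6 s

6 s


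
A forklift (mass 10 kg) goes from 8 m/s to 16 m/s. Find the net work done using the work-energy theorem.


Given: m = 10 kg, v0 = 8 m/s, v = 16 m/s
Using W = (1/2)*m*(v^2 - v0^2)
v^2 = 16^2 = 256
v0^2 = 8^2 = 64
v^2 - v0^2 = 256 - 64 = 192
W = (1/2)*10*192 = 960 J

960 J


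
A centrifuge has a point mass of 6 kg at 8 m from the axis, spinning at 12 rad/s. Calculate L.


Given: m = 6 kg, r = 8 m, omega = 12 rad/s
For a point mass: I = m*r^2
I = 6*8^2 = 6*64 = 384
L = I*omega = 384*12
L = 4608 kg*m^2/s

4608 kg*m^2/s


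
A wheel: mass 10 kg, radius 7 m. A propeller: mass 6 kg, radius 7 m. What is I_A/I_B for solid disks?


Given: M1=10 kg, R1=7 m, M2=6 kg, R2=7 m
For a disk: I = (1/2)*M*R^2, so I_A/I_B = (M1*R1^2)/(M2*R2^2)
M1*R1^2 = 10*49 = 490
M2*R2^2 = 6*49 = 294
I_A/I_B = 490/294 = 5/3

5/3


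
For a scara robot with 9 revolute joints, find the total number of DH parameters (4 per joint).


Given: 9 joints, 4 DH parameters per joint (d, theta, a, alpha)
Total DH parameters = number_of_joints * 4
Total = 9 * 4
Total = 36

36


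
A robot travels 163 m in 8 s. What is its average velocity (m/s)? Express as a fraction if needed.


Given: distance d = 163 m, time t = 8 s
Using v = d / t
v = 163 / 8
v = 163/8 m/s

163/8 m/s


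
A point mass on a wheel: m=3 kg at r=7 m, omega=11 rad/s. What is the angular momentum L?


Given: m = 3 kg, r = 7 m, omega = 11 rad/s
For a point mass: I = m*r^2
I = 3*7^2 = 3*49 = 147
L = I*omega = 147*11
L = 1617 kg*m^2/s

1617 kg*m^2/s


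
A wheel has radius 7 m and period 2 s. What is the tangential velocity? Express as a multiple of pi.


Given: radius r = 7 m, period T = 2 s
Using v = 2*pi*r / T
v = 2*pi*7 / 2
v = 14*pi / 2
v = 7*pi m/s

7*pi m/s


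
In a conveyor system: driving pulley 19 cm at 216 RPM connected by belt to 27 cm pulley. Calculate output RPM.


Given: D1 = 19 cm, w1 = 216 RPM, D2 = 27 cm
Using D1*w1 = D2*w2
w2 = D1*w1 / D2
w2 = 19*216 / 27
w2 = 4104 / 27
w2 = 152 RPM

152 RPM


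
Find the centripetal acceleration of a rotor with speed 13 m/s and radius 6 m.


Given: v = 13 m/s, r = 6 m
Using a_c = v^2 / r
a_c = 13^2 / 6
a_c = 169 / 6
a_c = 169/6 m/s^2

169/6 m/s^2


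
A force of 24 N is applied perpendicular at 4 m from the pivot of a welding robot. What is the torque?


Given: F = 24 N, r = 4 m, angle = 90 deg (perpendicular)
Using tau = F * r * sin(90)
sin(90) = 1
tau = 24 * 4 * 1
tau = 96 Nm

96 Nm


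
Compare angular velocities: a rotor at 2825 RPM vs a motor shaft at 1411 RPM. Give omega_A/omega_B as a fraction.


Given: RPM_A = 2825, RPM_B = 1411
omega = 2*pi*RPM/60, so omega_A/omega_B = RPM_A / RPM_B
omega_A/omega_B = 2825 / 1411
omega_A/omega_B = 2825/1411

2825/1411


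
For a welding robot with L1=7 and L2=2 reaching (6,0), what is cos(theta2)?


Given: L1 = 7, L2 = 2, target (x, y) = (6, 0)
Using cos(theta2) = (x^2 + y^2 - L1^2 - L2^2) / (2*L1*L2)
x^2 + y^2 = 6^2 + 0 = 36
L1^2 + L2^2 = 49 + 4 = 53
Numerator = 36 - 53 = -17
Denominator = 2*7*2 = 28
cos(theta2) = -17/28 = -17/28

-17/28


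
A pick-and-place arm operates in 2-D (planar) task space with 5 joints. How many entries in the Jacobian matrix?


Given: task space dimension = 2, joints = 5
Jacobian is a 2 x 5 matrix
Total entries = rows * columns
Total = 2 * 5
Total = 10

10


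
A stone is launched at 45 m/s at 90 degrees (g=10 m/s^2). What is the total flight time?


Given: v0 = 45 m/s, theta = 90 deg, g = 10 m/s^2
sin(90) = 1
Using T = 2*v0*sin(theta) / g
T = 2*45*1 / 10
T = 90 / 10
T = 9 s

9 s


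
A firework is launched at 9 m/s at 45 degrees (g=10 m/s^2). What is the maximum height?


Given: v0 = 9 m/s, theta = 45 deg, g = 10 m/s^2
sin^2(45) = 1/2
Using H = v0^2 * sin^2(theta) / (2*g)
H = 9^2 * 1/2 / (2*10)
H = 81 * 1/2 / 20
H = 81/2 / 20
H = 81/40 m

81/40 m


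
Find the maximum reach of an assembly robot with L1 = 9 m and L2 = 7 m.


Given: L1 = 9 m, L2 = 7 m
For a 2-link planar arm, max reach = L1 + L2 (fully extended)
Max reach = 9 + 7
Max reach = 16 m

16 m


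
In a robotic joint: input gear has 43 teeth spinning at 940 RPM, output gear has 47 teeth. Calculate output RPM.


Given: N1 = 43 teeth, w1 = 940 RPM, N2 = 47 teeth
Using N1*w1 = N2*w2
w2 = N1*w1 / N2
w2 = 43*940 / 47
w2 = 40420 / 47
w2 = 860 RPM

860 RPM


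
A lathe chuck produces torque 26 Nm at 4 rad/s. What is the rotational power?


Given: tau = 26 Nm, omega = 4 rad/s
Using P = tau * omega
P = 26 * 4
P = 104 W

104 W


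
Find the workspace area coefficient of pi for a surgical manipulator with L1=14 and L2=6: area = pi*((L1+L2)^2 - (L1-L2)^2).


Given: L1 = 14, L2 = 6
(L1+L2)^2 = (20)^2 = 400
(L1-L2)^2 = (8)^2 = 64
Difference = 400 - 64 = 336
This equals 4*L1*L2 = 4*14*6 = 336
Workspace area = 336*pi

336


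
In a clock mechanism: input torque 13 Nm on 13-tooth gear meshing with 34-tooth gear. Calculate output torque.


Given: N1 = 13, N2 = 34, T1 = 13 Nm
Using T2/T1 = N2/N1
T2 = T1 * N2 / N1
T2 = 13 * 34 / 13
T2 = 442 / 13
T2 = 34 Nm

34 Nm


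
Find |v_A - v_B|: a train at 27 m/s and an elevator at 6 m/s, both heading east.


Given: v_A = 27 m/s east, v_B = 6 m/s east
Both move in the same direction; relative speed = |v_A - v_B|
|27 - 6| = |21|
= 21 m/s

21 m/s


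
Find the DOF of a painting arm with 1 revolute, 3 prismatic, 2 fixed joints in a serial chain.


Given: serial robot with 1 revolute, 3 prismatic, 2 fixed joints
DOF contribution per joint type: revolute=1, prismatic=1, spherical=3, fixed=0
DOF = 1*1 + 3*1 + 2*0
DOF = 4

4


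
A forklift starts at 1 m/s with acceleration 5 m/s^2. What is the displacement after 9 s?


Given: v0 = 1 m/s, a = 5 m/s^2, t = 9 s
Using s = v0*t + (1/2)*a*t^2
s = 1*9 + (1/2)*5*9^2
s = 9 + (1/2)*405
s = 9 + 405/2
s = 423/2

423/2 m


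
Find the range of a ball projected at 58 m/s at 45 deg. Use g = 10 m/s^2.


Given: v0 = 58 m/s, theta = 45 deg, g = 10 m/s^2
sin(2*45) = sin(90) = 1
Using R = v0^2 * sin(2*theta) / g
R = 58^2 * 1 / 10
R = 3364 / 10
R = 1682/5 m

1682/5 m


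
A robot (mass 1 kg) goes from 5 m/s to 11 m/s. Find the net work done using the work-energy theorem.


Given: m = 1 kg, v0 = 5 m/s, v = 11 m/s
Using W = (1/2)*m*(v^2 - v0^2)
v^2 = 11^2 = 121
v0^2 = 5^2 = 25
v^2 - v0^2 = 121 - 25 = 96
W = (1/2)*1*96 = 48 J

48 J


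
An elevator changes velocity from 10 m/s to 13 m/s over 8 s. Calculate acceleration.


Given: initial velocity v0 = 10 m/s, final velocity v = 13 m/s, time t = 8 s
Using a = (v - v0) / t
a = (13 - 10) / 8
a = 3 / 8
a = 3/8 m/s^2

3/8 m/s^2


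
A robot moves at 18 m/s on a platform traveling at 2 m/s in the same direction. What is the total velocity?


Given: object velocity = 18 m/s, platform velocity = 2 m/s (same direction)
Using classical velocity addition: v_total = v_object + v_platform
v_total = 18 + 2
v_total = 20 m/s

20 m/s


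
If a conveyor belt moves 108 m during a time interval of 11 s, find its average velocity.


Given: distance d = 108 m, time t = 11 s
Using v = d / t
v = 108 / 11
v = 108/11 m/s

108/11 m/s


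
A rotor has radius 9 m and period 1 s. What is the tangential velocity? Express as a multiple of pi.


Given: radius r = 9 m, period T = 1 s
Using v = 2*pi*r / T
v = 2*pi*9 / 1
v = 18*pi / 1
v = 18*pi m/s

18*pi m/s
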